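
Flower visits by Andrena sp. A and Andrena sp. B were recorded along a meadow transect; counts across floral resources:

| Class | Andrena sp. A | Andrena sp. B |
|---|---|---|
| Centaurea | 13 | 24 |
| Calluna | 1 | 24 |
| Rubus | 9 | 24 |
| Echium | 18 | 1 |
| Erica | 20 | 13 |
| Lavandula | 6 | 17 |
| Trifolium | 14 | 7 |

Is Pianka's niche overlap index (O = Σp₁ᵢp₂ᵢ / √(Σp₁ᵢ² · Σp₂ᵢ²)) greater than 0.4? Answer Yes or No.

Yes

Proportions for Andrena sp. A (n=81): 13/81=0.1605, 1/81=0.0123, 9/81=0.1111, 18/81=0.2222, 20/81=0.2469, 6/81=0.0741, 14/81=0.1728
Proportions for Andrena sp. B (n=110): 24/110=0.2182, 24/110=0.2182, 24/110=0.2182, 1/110=0.0091, 13/110=0.1182, 17/110=0.1545, 7/110=0.0636
Σ p₁ᵢp₂ᵢ = 0.035021 + 0.002684 + 0.024242 + 0.002022 + 0.029184 + 0.011448 + 0.010990 = 0.115591
Σp_1ᵢ² = 0.1605² + 0.0123² + 0.1111² + 0.2222² + 0.2469² + 0.0741² + 0.1728² = 0.025760 + 0.000151 + 0.012343 + 0.049373 + 0.060960 + 0.005491 + 0.029860 = 0.183938
Σp_2ᵢ² = 0.2182² + 0.2182² + 0.2182² + 0.0091² + 0.1182² + 0.1545² + 0.0636² = 0.047611 + 0.047611 + 0.047611 + 0.000083 + 0.013971 + 0.023870 + 0.004045 = 0.184802
O = 0.115591 / √(0.183938 × 0.184802) = 0.115591 / 0.1843695 = 0.6270
O = 0.6270 > 0.4 → Yes.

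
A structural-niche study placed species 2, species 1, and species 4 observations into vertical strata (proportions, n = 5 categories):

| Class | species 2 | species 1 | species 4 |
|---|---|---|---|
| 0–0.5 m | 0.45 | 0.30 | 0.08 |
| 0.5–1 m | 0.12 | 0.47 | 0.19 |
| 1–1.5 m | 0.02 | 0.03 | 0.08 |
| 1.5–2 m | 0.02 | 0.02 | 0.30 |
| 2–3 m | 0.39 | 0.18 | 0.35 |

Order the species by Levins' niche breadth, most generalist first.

Σp_2ᵢ² = 0.45² + 0.12² + 0.02² + 0.02² + 0.39² = 0.2025 + 0.0144 + 0.0004 + 0.0004 + 0.1521 = 0.3698
B_2 = 1 / 0.3698 = 2.7042
Σp_1ᵢ² = 0.30² + 0.47² + 0.03² + 0.02² + 0.18² = 0.0900 + 0.2209 + 0.0009 + 0.0004 + 0.0324 = 0.3446
B_1 = 1 / 0.3446 = 2.9019
Σp_4ᵢ² = 0.08² + 0.19² + 0.08² + 0.30² + 0.35² = 0.0064 + 0.0361 + 0.0064 + 0.0900 + 0.1225 = 0.2614
B_4 = 1 / 0.2614 = 3.8256
Ranking by B (broadest → narrowest): species 4 (3.83) > species 1 (2.90) > species 2 (2.70)

species 4 > species 1 > species 2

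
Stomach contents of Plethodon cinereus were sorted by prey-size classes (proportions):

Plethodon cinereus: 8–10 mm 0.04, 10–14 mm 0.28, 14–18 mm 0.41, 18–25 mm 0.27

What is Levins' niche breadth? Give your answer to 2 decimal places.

3.12

Σpᵢ² = 0.04² + 0.28² + 0.41² + 0.27² = 0.0016 + 0.0784 + 0.1681 + 0.0729 = 0.3210
B = 1 / 0.3210 = 3.1153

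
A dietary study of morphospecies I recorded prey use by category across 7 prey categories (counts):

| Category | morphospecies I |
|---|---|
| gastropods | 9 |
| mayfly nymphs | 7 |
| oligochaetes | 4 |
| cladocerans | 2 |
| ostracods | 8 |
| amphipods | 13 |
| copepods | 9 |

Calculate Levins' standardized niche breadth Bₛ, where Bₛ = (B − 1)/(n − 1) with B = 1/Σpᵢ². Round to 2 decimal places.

Proportions for morphospecies I (n=52): 9/52=0.1731, 7/52=0.1346, 4/52=0.0769, 2/52=0.0385, 8/52=0.1538, 13/52=0.2500, 9/52=0.1731
Σpᵢ² = 0.1731² + 0.1346² + 0.0769² + 0.0385² + 0.1538² + 0.2500² + 0.1731² = 0.029964 + 0.018117 + 0.005914 + 0.001482 + 0.023654 + 0.062500 + 0.029964 = 0.171595
B = 1 / 0.171595 = 5.8277
Bₛ = (B − 1)/(n − 1) = (5.8277 − 1)/(7 − 1) = 4.8277/6 = 0.8046

0.80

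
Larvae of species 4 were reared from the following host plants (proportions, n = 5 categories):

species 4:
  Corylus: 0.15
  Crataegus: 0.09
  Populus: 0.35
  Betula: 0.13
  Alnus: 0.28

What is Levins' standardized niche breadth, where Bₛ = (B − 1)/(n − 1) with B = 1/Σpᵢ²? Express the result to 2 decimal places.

Σpᵢ² = 0.15² + 0.09² + 0.35² + 0.13² + 0.28² = 0.0225 + 0.0081 + 0.1225 + 0.0169 + 0.0784 = 0.2484
B = 1 / 0.2484 = 4.0258
Bₛ = (B − 1)/(n − 1) = (4.0258 − 1)/(5 − 1) = 3.0258/4 = 0.7565

0.76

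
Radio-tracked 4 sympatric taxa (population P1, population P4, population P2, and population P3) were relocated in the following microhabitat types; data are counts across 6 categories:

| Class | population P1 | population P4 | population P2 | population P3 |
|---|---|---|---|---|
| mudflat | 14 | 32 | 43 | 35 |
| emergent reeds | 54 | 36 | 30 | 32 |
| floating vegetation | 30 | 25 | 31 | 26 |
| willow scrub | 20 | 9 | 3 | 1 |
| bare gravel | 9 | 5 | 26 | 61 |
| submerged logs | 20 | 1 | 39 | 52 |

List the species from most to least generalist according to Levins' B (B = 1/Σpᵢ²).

population P2 > population P3 > population P1 > population P4

Proportions for population P1 (n=147): 14/147=0.0952, 54/147=0.3673, 30/147=0.2041, 20/147=0.1361, 9/147=0.0612, 20/147=0.1361
Proportions for population P4 (n=108): 32/108=0.2963, 36/108=0.3333, 25/108=0.2315, 9/108=0.0833, 5/108=0.0463, 1/108=0.0093
Proportions for population P2 (n=172): 43/172=0.2500, 30/172=0.1744, 31/172=0.1802, 3/172=0.0174, 26/172=0.1512, 39/172=0.2267
Proportions for population P3 (n=207): 35/207=0.1691, 32/207=0.1546, 26/207=0.1256, 1/207=0.0048, 61/207=0.2947, 52/207=0.2512
Σp_P1ᵢ² = 0.0952² + 0.3673² + 0.2041² + 0.1361² + 0.0612² + 0.1361² = 0.009063 + 0.134909 + 0.041657 + 0.018523 + 0.003745 + 0.018523 = 0.226420
B_P1 = 1 / 0.226420 = 4.4166
Σp_P4ᵢ² = 0.2963² + 0.3333² + 0.2315² + 0.0833² + 0.0463² + 0.0093² = 0.087794 + 0.111089 + 0.053592 + 0.006939 + 0.002144 + 0.000086 = 0.261644
B_P4 = 1 / 0.261644 = 3.8220
Σp_P2ᵢ² = 0.2500² + 0.1744² + 0.1802² + 0.0174² + 0.1512² + 0.2267² = 0.062500 + 0.030415 + 0.032472 + 0.000303 + 0.022861 + 0.051393 = 0.199944
B_P2 = 1 / 0.199944 = 5.0014
Σp_P3ᵢ² = 0.1691² + 0.1546² + 0.1256² + 0.0048² + 0.2947² + 0.2512² = 0.028595 + 0.023901 + 0.015775 + 0.000023 + 0.086848 + 0.063101 = 0.218243
B_P3 = 1 / 0.218243 = 4.5820
Ranking by B (broadest → narrowest): population P2 (5.00) > population P3 (4.58) > population P1 (4.42) > population P4 (3.82)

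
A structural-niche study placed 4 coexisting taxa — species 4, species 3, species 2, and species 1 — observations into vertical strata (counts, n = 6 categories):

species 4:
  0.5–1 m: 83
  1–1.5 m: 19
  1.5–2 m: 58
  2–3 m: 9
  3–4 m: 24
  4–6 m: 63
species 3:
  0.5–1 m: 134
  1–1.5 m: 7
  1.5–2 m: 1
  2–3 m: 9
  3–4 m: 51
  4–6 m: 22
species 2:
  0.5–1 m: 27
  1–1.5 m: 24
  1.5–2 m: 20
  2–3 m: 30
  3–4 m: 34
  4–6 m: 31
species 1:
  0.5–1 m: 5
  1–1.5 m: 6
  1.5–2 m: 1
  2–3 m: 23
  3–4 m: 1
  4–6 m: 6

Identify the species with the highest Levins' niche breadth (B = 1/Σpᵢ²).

Proportions for species 4 (n=256): 83/256=0.3242, 19/256=0.0742, 58/256=0.2266, 9/256=0.0352, 24/256=0.0938, 63/256=0.2461
Proportions for species 3 (n=224): 134/224=0.5982, 7/224=0.0313, 1/224=0.0045, 9/224=0.0402, 51/224=0.2277, 22/224=0.0982
Proportions for species 2 (n=166): 27/166=0.1627, 24/166=0.1446, 20/166=0.1205, 30/166=0.1807, 34/166=0.2048, 31/166=0.1867
Proportions for species 1 (n=42): 5/42=0.1190, 6/42=0.1429, 1/42=0.0238, 23/42=0.5476, 1/42=0.0238, 6/42=0.1429
Σp_4ᵢ² = 0.3242² + 0.0742² + 0.2266² + 0.0352² + 0.0938² + 0.2461² = 0.105106 + 0.005506 + 0.051348 + 0.001239 + 0.008798 + 0.060565 = 0.232562
B_4 = 1 / 0.232562 = 4.2999
Σp_3ᵢ² = 0.5982² + 0.0313² + 0.0045² + 0.0402² + 0.2277² + 0.0982² = 0.357843 + 0.000980 + 0.000020 + 0.001616 + 0.051847 + 0.009643 = 0.421949
B_3 = 1 / 0.421949 = 2.3700
Σp_2ᵢ² = 0.1627² + 0.1446² + 0.1205² + 0.1807² + 0.2048² + 0.1867² = 0.026471 + 0.020909 + 0.014520 + 0.032652 + 0.041943 + 0.034857 = 0.171352
B_2 = 1 / 0.171352 = 5.8359
Σp_1ᵢ² = 0.1190² + 0.1429² + 0.0238² + 0.5476² + 0.0238² + 0.1429² = 0.014161 + 0.020420 + 0.000566 + 0.299866 + 0.000566 + 0.020420 = 0.355999
B_1 = 1 / 0.355999 = 2.8090
Highest B → broadest niche (most generalist): species 2 (B = 5.84).

species 2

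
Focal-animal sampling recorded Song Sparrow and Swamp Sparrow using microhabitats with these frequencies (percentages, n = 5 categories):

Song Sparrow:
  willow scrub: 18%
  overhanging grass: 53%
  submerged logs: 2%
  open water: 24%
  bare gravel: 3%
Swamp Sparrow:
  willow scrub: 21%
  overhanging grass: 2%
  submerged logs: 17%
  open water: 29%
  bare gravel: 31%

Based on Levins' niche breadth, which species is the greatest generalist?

Convert percentages to proportions (divide by 100).
Σp_Songᵢ² = 0.18² + 0.53² + 0.02² + 0.24² + 0.03² = 0.0324 + 0.2809 + 0.0004 + 0.0576 + 0.0009 = 0.3722
B_Song = 1 / 0.3722 = 2.6867
Σp_Swamᵢ² = 0.21² + 0.02² + 0.17² + 0.29² + 0.31² = 0.0441 + 0.0004 + 0.0289 + 0.0841 + 0.0961 = 0.2536
B_Swam = 1 / 0.2536 = 3.9432
Highest B → broadest niche (most generalist): Swamp Sparrow (B = 3.94).

Swamp Sparrow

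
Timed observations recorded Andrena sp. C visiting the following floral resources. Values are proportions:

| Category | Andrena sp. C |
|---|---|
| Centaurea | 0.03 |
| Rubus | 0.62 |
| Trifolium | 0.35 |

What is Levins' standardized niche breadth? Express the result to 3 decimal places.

Σpᵢ² = 0.03² + 0.62² + 0.35² = 0.0009 + 0.3844 + 0.1225 = 0.5078
B = 1 / 0.5078 = 1.96928
Bₛ = (B − 1)/(n − 1) = (1.96928 − 1)/(3 − 1) = 0.96928/2 = 0.48464

0.485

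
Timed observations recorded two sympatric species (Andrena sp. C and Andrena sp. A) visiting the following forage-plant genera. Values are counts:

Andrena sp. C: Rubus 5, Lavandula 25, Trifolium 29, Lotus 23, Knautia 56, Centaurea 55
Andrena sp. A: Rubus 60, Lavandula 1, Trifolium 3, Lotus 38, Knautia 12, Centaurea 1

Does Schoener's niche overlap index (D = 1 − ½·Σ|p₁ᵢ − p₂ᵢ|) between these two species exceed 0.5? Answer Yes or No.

Proportions for Andrena sp. C (n=193): 5/193=0.0259, 25/193=0.1295, 29/193=0.1503, 23/193=0.1192, 56/193=0.2902, 55/193=0.2850
Proportions for Andrena sp. A (n=115): 60/115=0.5217, 1/115=0.0087, 3/115=0.0261, 38/115=0.3304, 12/115=0.1043, 1/115=0.0087
Σ|p₁ᵢ − p₂ᵢ| = 0.4958 + 0.1208 + 0.1242 + 0.2112 + 0.1859 + 0.2763 = 1.4142
D = 1 − ½ × 1.4142 = 1 − 0.70710 = 0.29290
D = 0.29290 < 0.5 → No.

No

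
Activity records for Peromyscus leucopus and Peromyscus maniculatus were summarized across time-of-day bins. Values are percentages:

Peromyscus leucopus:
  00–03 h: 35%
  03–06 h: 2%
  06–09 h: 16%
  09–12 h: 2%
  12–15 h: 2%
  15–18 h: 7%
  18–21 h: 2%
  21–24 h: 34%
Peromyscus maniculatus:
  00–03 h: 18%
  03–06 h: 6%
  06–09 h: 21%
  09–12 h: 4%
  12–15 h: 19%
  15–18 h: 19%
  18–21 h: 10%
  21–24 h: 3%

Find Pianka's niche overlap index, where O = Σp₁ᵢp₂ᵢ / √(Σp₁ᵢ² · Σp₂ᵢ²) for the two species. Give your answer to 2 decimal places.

0.61

Convert percentages to proportions (divide by 100).
Σ p₁ᵢp₂ᵢ = 0.0630 + 0.0012 + 0.0336 + 0.0008 + 0.0038 + 0.0133 + 0.0020 + 0.0102 = 0.1279
Σp_1ᵢ² = 0.35² + 0.02² + 0.16² + 0.02² + 0.02² + 0.07² + 0.02² + 0.34² = 0.1225 + 0.0004 + 0.0256 + 0.0004 + 0.0004 + 0.0049 + 0.0004 + 0.1156 = 0.2702
Σp_2ᵢ² = 0.18² + 0.06² + 0.21² + 0.04² + 0.19² + 0.19² + 0.10² + 0.03² = 0.0324 + 0.0036 + 0.0441 + 0.0016 + 0.0361 + 0.0361 + 0.0100 + 0.0009 = 0.1648
O = 0.1279 / √(0.2702 × 0.1648) = 0.1279 / 0.21102 = 0.6061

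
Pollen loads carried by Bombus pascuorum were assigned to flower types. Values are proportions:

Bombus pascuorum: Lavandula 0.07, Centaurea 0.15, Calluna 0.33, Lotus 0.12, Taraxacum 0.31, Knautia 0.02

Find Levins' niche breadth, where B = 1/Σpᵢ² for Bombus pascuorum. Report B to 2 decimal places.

4.05

Σpᵢ² = 0.07² + 0.15² + 0.33² + 0.12² + 0.31² + 0.02² = 0.0049 + 0.0225 + 0.1089 + 0.0144 + 0.0961 + 0.0004 = 0.2472
B = 1 / 0.2472 = 4.0453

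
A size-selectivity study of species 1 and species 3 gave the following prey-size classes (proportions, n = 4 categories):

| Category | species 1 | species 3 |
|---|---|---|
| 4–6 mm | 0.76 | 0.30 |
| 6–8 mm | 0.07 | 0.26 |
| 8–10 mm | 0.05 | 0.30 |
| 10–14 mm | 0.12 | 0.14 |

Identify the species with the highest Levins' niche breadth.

species 3

Σp_1ᵢ² = 0.76² + 0.07² + 0.05² + 0.12² = 0.5776 + 0.0049 + 0.0025 + 0.0144 = 0.5994
B_1 = 1 / 0.5994 = 1.6683
Σp_3ᵢ² = 0.30² + 0.26² + 0.30² + 0.14² = 0.0900 + 0.0676 + 0.0900 + 0.0196 = 0.2672
B_3 = 1 / 0.2672 = 3.7425
Highest B → broadest niche (most generalist): species 3 (B = 3.74).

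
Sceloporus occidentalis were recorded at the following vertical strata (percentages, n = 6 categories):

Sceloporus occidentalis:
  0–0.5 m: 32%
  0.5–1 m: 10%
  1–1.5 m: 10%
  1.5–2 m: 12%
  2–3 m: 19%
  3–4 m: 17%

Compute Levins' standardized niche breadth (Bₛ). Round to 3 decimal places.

Convert percentages to proportions (divide by 100).
Σpᵢ² = 0.32² + 0.10² + 0.10² + 0.12² + 0.19² + 0.17² = 0.1024 + 0.0100 + 0.0100 + 0.0144 + 0.0361 + 0.0289 = 0.2018
B = 1 / 0.2018 = 4.95540
Bₛ = (B − 1)/(n − 1) = (4.95540 − 1)/(6 − 1) = 3.95540/5 = 0.79108

0.791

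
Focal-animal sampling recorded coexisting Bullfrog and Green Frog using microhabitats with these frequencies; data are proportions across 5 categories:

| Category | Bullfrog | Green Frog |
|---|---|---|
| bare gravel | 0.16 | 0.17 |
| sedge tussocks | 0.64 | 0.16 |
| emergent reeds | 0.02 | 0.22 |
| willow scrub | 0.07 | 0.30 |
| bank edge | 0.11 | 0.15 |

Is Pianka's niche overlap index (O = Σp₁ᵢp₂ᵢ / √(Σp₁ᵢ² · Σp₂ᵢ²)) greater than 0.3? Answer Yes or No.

Σ p₁ᵢp₂ᵢ = 0.0272 + 0.1024 + 0.0044 + 0.0210 + 0.0165 = 0.1715
Σp_1ᵢ² = 0.16² + 0.64² + 0.02² + 0.07² + 0.11² = 0.0256 + 0.4096 + 0.0004 + 0.0049 + 0.0121 = 0.4526
Σp_2ᵢ² = 0.17² + 0.16² + 0.22² + 0.30² + 0.15² = 0.0289 + 0.0256 + 0.0484 + 0.0900 + 0.0225 = 0.2154
O = 0.1715 / √(0.4526 × 0.2154) = 0.1715 / 0.31223 = 0.5493
O = 0.5493 > 0.3 → Yes.

Yes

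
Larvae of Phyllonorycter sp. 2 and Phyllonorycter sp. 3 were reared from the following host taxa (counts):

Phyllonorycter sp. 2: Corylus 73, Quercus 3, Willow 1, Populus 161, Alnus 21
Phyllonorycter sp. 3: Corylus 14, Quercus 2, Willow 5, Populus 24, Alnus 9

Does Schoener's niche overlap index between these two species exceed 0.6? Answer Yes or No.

Proportions for Phyllonorycter sp. 2 (n=259): 73/259=0.2819, 3/259=0.0116, 1/259=0.0039, 161/259=0.6216, 21/259=0.0811
Proportions for Phyllonorycter sp. 3 (n=54): 14/54=0.2593, 2/54=0.0370, 5/54=0.0926, 24/54=0.4444, 9/54=0.1667
Σ|p₁ᵢ − p₂ᵢ| = 0.0226 + 0.0254 + 0.0887 + 0.1772 + 0.0856 = 0.3995
D = 1 − ½ × 0.3995 = 1 − 0.19975 = 0.80025
D = 0.80025 > 0.6 → Yes.

Yes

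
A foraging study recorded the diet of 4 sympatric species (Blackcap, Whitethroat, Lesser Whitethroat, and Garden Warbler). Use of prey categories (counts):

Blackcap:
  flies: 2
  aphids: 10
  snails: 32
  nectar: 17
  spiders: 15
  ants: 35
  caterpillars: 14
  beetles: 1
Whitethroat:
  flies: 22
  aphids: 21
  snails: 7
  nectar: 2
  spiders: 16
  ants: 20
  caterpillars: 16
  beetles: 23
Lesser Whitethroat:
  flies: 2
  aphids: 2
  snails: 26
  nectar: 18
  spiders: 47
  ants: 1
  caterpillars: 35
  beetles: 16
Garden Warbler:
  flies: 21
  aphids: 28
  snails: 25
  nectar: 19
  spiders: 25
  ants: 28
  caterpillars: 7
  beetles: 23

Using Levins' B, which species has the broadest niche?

Garden Warbler

Proportions for Blackcap (n=126): 2/126=0.0159, 10/126=0.0794, 32/126=0.2540, 17/126=0.1349, 15/126=0.1190, 35/126=0.2778, 14/126=0.1111, 1/126=0.0079
Proportions for Whitethroat (n=127): 22/127=0.1732, 21/127=0.1654, 7/127=0.0551, 2/127=0.0157, 16/127=0.1260, 20/127=0.1575, 16/127=0.1260, 23/127=0.1811
Proportions for Lesser Whitethroat (n=147): 2/147=0.0136, 2/147=0.0136, 26/147=0.1769, 18/147=0.1224, 47/147=0.3197, 1/147=0.0068, 35/147=0.2381, 16/147=0.1088
Proportions for Garden Warbler (n=176): 21/176=0.1193, 28/176=0.1591, 25/176=0.1420, 19/176=0.1080, 25/176=0.1420, 28/176=0.1591, 7/176=0.0398, 23/176=0.1307
Σp_Blacᵢ² = 0.0159² + 0.0794² + 0.2540² + 0.1349² + 0.1190² + 0.2778² + 0.1111² + 0.0079² = 0.000253 + 0.006304 + 0.064516 + 0.018198 + 0.014161 + 0.077173 + 0.012343 + 0.000062 = 0.193010
B_Blac = 1 / 0.193010 = 5.1811
Σp_Whitᵢ² = 0.1732² + 0.1654² + 0.0551² + 0.0157² + 0.1260² + 0.1575² + 0.1260² + 0.1811² = 0.029998 + 0.027357 + 0.003036 + 0.000246 + 0.015876 + 0.024806 + 0.015876 + 0.032797 = 0.149992
B_Whit = 1 / 0.149992 = 6.6670
Σp_Lessᵢ² = 0.0136² + 0.0136² + 0.1769² + 0.1224² + 0.3197² + 0.0068² + 0.2381² + 0.1088² = 0.000185 + 0.000185 + 0.031294 + 0.014982 + 0.102208 + 0.000046 + 0.056692 + 0.011837 = 0.217429
B_Less = 1 / 0.217429 = 4.5992
Σp_Gardᵢ² = 0.1193² + 0.1591² + 0.1420² + 0.1080² + 0.1420² + 0.1591² + 0.0398² + 0.1307² = 0.014232 + 0.025313 + 0.020164 + 0.011664 + 0.020164 + 0.025313 + 0.001584 + 0.017082 = 0.135516
B_Gard = 1 / 0.135516 = 7.3792
Highest B → broadest niche (most generalist): Garden Warbler (B = 7.38).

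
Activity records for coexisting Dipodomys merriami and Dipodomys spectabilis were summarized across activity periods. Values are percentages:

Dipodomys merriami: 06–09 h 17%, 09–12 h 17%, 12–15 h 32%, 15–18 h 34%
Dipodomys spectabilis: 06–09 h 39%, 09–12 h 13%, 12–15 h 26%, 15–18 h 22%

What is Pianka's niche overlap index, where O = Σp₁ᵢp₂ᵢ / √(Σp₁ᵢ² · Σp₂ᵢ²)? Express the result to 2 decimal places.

Convert percentages to proportions (divide by 100).
Σ p₁ᵢp₂ᵢ = 0.0663 + 0.0221 + 0.0832 + 0.0748 = 0.2464
Σp_1ᵢ² = 0.17² + 0.17² + 0.32² + 0.34² = 0.0289 + 0.0289 + 0.1024 + 0.1156 = 0.2758
Σp_2ᵢ² = 0.39² + 0.13² + 0.26² + 0.22² = 0.1521 + 0.0169 + 0.0676 + 0.0484 = 0.2850
O = 0.2464 / √(0.2758 × 0.2850) = 0.2464 / 0.28036 = 0.8789

0.88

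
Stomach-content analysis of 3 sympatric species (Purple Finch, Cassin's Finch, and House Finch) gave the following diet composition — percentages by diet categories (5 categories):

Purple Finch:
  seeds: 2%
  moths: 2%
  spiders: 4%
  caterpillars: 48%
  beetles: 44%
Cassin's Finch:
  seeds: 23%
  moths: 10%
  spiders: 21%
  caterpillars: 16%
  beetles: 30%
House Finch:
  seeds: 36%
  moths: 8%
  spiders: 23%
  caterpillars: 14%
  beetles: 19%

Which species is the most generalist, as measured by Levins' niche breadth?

Cassin's Finch

Convert percentages to proportions (divide by 100).
Σp_Purpᵢ² = 0.02² + 0.02² + 0.04² + 0.48² + 0.44² = 0.0004 + 0.0004 + 0.0016 + 0.2304 + 0.1936 = 0.4264
B_Purp = 1 / 0.4264 = 2.3452
Σp_Cassᵢ² = 0.23² + 0.10² + 0.21² + 0.16² + 0.30² = 0.0529 + 0.0100 + 0.0441 + 0.0256 + 0.0900 = 0.2226
B_Cass = 1 / 0.2226 = 4.4924
Σp_Housᵢ² = 0.36² + 0.08² + 0.23² + 0.14² + 0.19² = 0.1296 + 0.0064 + 0.0529 + 0.0196 + 0.0361 = 0.2446
B_Hous = 1 / 0.2446 = 4.0883
Highest B → broadest niche (most generalist): Cassin's Finch (B = 4.49).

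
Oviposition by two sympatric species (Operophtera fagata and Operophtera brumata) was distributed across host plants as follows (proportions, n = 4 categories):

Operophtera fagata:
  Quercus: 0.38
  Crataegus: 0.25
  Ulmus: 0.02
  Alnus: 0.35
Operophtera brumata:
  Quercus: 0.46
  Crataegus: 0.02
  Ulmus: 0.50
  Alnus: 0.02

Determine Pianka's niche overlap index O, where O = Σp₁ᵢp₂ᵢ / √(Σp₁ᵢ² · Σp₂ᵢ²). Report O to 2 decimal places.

Σ p₁ᵢp₂ᵢ = 0.1748 + 0.0050 + 0.0100 + 0.0070 = 0.1968
Σp_1ᵢ² = 0.38² + 0.25² + 0.02² + 0.35² = 0.1444 + 0.0625 + 0.0004 + 0.1225 = 0.3298
Σp_2ᵢ² = 0.46² + 0.02² + 0.50² + 0.02² = 0.2116 + 0.0004 + 0.2500 + 0.0004 = 0.4624
O = 0.1968 / √(0.3298 × 0.4624) = 0.1968 / 0.39051 = 0.5040

0.50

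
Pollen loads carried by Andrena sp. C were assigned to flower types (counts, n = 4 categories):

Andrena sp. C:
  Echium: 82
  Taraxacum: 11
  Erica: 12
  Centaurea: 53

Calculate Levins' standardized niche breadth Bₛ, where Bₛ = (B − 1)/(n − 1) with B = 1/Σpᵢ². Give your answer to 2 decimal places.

0.52

Proportions for Andrena sp. C (n=158): 82/158=0.5190, 11/158=0.0696, 12/158=0.0759, 53/158=0.3354
Σpᵢ² = 0.5190² + 0.0696² + 0.0759² + 0.3354² = 0.269361 + 0.004844 + 0.005761 + 0.112493 = 0.392459
B = 1 / 0.392459 = 2.5480
Bₛ = (B − 1)/(n − 1) = (2.5480 − 1)/(4 − 1) = 1.5480/3 = 0.5160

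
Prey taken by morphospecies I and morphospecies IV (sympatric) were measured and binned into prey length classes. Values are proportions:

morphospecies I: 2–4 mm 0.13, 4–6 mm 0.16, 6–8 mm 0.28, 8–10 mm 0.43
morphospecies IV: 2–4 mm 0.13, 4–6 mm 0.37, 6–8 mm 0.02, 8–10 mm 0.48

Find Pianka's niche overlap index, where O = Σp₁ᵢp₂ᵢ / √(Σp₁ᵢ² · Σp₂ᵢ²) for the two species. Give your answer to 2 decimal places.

Σ p₁ᵢp₂ᵢ = 0.0169 + 0.0592 + 0.0056 + 0.2064 = 0.2881
Σp_1ᵢ² = 0.13² + 0.16² + 0.28² + 0.43² = 0.0169 + 0.0256 + 0.0784 + 0.1849 = 0.3058
Σp_2ᵢ² = 0.13² + 0.37² + 0.02² + 0.48² = 0.0169 + 0.1369 + 0.0004 + 0.2304 = 0.3846
O = 0.2881 / √(0.3058 × 0.3846) = 0.2881 / 0.34294 = 0.8401

0.84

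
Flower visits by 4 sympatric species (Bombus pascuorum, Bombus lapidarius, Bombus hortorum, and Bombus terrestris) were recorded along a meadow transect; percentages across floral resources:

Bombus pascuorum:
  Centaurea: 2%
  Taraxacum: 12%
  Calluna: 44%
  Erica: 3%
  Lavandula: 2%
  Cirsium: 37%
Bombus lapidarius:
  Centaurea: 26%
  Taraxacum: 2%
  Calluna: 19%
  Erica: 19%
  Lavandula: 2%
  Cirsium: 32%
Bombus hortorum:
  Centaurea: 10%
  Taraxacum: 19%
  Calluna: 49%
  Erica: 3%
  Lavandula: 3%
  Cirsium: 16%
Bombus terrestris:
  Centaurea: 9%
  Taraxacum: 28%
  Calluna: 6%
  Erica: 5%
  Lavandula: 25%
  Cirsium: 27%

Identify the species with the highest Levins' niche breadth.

Bombus terrestris

Convert percentages to proportions (divide by 100).
Σp_pascᵢ² = 0.02² + 0.12² + 0.44² + 0.03² + 0.02² + 0.37² = 0.0004 + 0.0144 + 0.1936 + 0.0009 + 0.0004 + 0.1369 = 0.3466
B_pasc = 1 / 0.3466 = 2.8852
Σp_lapiᵢ² = 0.26² + 0.02² + 0.19² + 0.19² + 0.02² + 0.32² = 0.0676 + 0.0004 + 0.0361 + 0.0361 + 0.0004 + 0.1024 = 0.2430
B_lapi = 1 / 0.2430 = 4.1152
Σp_hortᵢ² = 0.10² + 0.19² + 0.49² + 0.03² + 0.03² + 0.16² = 0.0100 + 0.0361 + 0.2401 + 0.0009 + 0.0009 + 0.0256 = 0.3136
B_hort = 1 / 0.3136 = 3.1888
Σp_terrᵢ² = 0.09² + 0.28² + 0.06² + 0.05² + 0.25² + 0.27² = 0.0081 + 0.0784 + 0.0036 + 0.0025 + 0.0625 + 0.0729 = 0.2280
B_terr = 1 / 0.2280 = 4.3860
Highest B → broadest niche (most generalist): Bombus terrestris (B = 4.39).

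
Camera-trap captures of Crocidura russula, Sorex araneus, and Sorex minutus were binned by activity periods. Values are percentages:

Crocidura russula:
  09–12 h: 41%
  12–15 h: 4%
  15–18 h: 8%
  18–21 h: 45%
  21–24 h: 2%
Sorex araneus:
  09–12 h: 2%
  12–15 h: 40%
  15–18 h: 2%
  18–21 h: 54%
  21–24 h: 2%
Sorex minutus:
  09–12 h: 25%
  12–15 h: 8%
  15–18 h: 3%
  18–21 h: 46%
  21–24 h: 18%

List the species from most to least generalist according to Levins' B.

Convert percentages to proportions (divide by 100).
Σp_russᵢ² = 0.41² + 0.04² + 0.08² + 0.45² + 0.02² = 0.1681 + 0.0016 + 0.0064 + 0.2025 + 0.0004 = 0.3790
B_russ = 1 / 0.3790 = 2.6385
Σp_aranᵢ² = 0.02² + 0.40² + 0.02² + 0.54² + 0.02² = 0.0004 + 0.1600 + 0.0004 + 0.2916 + 0.0004 = 0.4528
B_aran = 1 / 0.4528 = 2.2085
Σp_minuᵢ² = 0.25² + 0.08² + 0.03² + 0.46² + 0.18² = 0.0625 + 0.0064 + 0.0009 + 0.2116 + 0.0324 = 0.3138
B_minu = 1 / 0.3138 = 3.1867
Ranking by B (broadest → narrowest): Sorex minutus (3.19) > Crocidura russula (2.64) > Sorex araneus (2.21)

Sorex minutus > Crocidura russula > Sorex araneus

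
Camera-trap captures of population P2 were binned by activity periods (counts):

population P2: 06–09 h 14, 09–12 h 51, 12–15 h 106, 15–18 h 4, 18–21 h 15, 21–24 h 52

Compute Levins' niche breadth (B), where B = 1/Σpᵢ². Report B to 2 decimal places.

Proportions for population P2 (n=242): 14/242=0.0579, 51/242=0.2107, 106/242=0.4380, 4/242=0.0165, 15/242=0.0620, 52/242=0.2149
Σpᵢ² = 0.0579² + 0.2107² + 0.4380² + 0.0165² + 0.0620² + 0.2149² = 0.003352 + 0.044394 + 0.191844 + 0.000272 + 0.003844 + 0.046182 = 0.289888
B = 1 / 0.289888 = 3.4496

3.45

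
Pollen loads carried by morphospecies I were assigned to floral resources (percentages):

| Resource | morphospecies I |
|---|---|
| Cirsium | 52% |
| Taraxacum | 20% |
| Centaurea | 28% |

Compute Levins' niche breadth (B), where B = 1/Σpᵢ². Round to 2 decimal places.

2.57

Convert percentages to proportions (divide by 100).
Σpᵢ² = 0.52² + 0.20² + 0.28² = 0.2704 + 0.0400 + 0.0784 = 0.3888
B = 1 / 0.3888 = 2.5720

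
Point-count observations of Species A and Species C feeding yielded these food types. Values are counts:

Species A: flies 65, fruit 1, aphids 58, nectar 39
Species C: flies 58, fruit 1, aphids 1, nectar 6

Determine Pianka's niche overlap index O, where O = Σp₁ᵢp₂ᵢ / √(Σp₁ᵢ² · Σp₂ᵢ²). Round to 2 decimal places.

0.73

Proportions for Species A (n=163): 65/163=0.3988, 1/163=0.0061, 58/163=0.3558, 39/163=0.2393
Proportions for Species C (n=66): 58/66=0.8788, 1/66=0.0152, 1/66=0.0152, 6/66=0.0909
Σ p₁ᵢp₂ᵢ = 0.350465 + 0.000093 + 0.005408 + 0.021752 = 0.377718
Σp_1ᵢ² = 0.3988² + 0.0061² + 0.3558² + 0.2393² = 0.159041 + 0.000037 + 0.126594 + 0.057264 = 0.342936
Σp_2ᵢ² = 0.8788² + 0.0152² + 0.0152² + 0.0909² = 0.772289 + 0.000231 + 0.000231 + 0.008263 = 0.781014
O = 0.377718 / √(0.342936 × 0.781014) = 0.377718 / 0.5175305 = 0.7298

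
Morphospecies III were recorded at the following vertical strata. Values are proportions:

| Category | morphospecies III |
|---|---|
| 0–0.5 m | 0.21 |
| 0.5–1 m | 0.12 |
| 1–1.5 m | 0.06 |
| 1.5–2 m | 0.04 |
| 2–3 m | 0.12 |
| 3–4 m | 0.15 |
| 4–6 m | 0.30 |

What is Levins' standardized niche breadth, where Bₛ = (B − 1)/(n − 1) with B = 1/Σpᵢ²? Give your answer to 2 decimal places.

Σpᵢ² = 0.21² + 0.12² + 0.06² + 0.04² + 0.12² + 0.15² + 0.30² = 0.0441 + 0.0144 + 0.0036 + 0.0016 + 0.0144 + 0.0225 + 0.0900 = 0.1906
B = 1 / 0.1906 = 5.2466
Bₛ = (B − 1)/(n − 1) = (5.2466 − 1)/(7 − 1) = 4.2466/6 = 0.7078

0.71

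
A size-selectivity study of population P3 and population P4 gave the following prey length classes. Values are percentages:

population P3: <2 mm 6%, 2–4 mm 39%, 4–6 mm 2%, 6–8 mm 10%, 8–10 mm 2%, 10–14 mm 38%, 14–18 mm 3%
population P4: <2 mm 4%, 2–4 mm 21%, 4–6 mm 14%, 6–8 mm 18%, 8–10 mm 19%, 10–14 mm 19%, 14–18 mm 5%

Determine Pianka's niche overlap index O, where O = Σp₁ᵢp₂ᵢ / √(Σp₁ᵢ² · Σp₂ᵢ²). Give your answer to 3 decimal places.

Convert percentages to proportions (divide by 100).
Σ p₁ᵢp₂ᵢ = 0.0024 + 0.0819 + 0.0028 + 0.0180 + 0.0038 + 0.0722 + 0.0015 = 0.1826
Σp_1ᵢ² = 0.06² + 0.39² + 0.02² + 0.10² + 0.02² + 0.38² + 0.03² = 0.0036 + 0.1521 + 0.0004 + 0.0100 + 0.0004 + 0.1444 + 0.0009 = 0.3118
Σp_2ᵢ² = 0.04² + 0.21² + 0.14² + 0.18² + 0.19² + 0.19² + 0.05² = 0.0016 + 0.0441 + 0.0196 + 0.0324 + 0.0361 + 0.0361 + 0.0025 = 0.1724
O = 0.1826 / √(0.3118 × 0.1724) = 0.1826 / 0.231850 = 0.78758

0.788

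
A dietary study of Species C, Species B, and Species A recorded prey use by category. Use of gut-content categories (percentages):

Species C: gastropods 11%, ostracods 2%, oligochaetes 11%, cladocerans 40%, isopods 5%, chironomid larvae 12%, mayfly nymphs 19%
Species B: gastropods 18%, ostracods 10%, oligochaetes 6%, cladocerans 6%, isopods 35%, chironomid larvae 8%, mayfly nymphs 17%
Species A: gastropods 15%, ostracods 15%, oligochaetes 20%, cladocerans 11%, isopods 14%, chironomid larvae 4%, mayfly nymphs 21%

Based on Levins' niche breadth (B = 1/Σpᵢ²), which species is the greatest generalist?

Species A

Convert percentages to proportions (divide by 100).
Σp_Cᵢ² = 0.11² + 0.02² + 0.11² + 0.40² + 0.05² + 0.12² + 0.19² = 0.0121 + 0.0004 + 0.0121 + 0.1600 + 0.0025 + 0.0144 + 0.0361 = 0.2376
B_C = 1 / 0.2376 = 4.2088
Σp_Bᵢ² = 0.18² + 0.10² + 0.06² + 0.06² + 0.35² + 0.08² + 0.17² = 0.0324 + 0.0100 + 0.0036 + 0.0036 + 0.1225 + 0.0064 + 0.0289 = 0.2074
B_B = 1 / 0.2074 = 4.8216
Σp_Aᵢ² = 0.15² + 0.15² + 0.20² + 0.11² + 0.14² + 0.04² + 0.21² = 0.0225 + 0.0225 + 0.0400 + 0.0121 + 0.0196 + 0.0016 + 0.0441 = 0.1624
B_A = 1 / 0.1624 = 6.1576
Highest B → broadest niche (most generalist): Species A (B = 6.16).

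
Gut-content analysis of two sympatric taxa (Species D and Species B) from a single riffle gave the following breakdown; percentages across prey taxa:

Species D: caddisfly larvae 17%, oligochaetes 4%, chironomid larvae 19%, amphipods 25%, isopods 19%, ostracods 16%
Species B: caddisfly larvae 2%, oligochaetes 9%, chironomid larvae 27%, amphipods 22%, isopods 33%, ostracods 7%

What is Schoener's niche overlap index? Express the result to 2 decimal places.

Convert percentages to proportions (divide by 100).
Σ|p₁ᵢ − p₂ᵢ| = 0.15 + 0.05 + 0.08 + 0.03 + 0.14 + 0.09 = 0.54
D = 1 − ½ × 0.54 = 1 − 0.270 = 0.7300

0.73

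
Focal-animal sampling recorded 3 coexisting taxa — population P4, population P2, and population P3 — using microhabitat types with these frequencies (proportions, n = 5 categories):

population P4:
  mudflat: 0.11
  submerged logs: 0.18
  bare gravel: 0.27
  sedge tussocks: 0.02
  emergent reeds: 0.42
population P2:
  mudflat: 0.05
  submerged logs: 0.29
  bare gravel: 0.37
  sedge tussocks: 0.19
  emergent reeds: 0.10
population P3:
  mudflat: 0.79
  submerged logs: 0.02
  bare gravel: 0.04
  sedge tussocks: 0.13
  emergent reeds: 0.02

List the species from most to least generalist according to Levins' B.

population P2 > population P4 > population P3

Σp_P4ᵢ² = 0.11² + 0.18² + 0.27² + 0.02² + 0.42² = 0.0121 + 0.0324 + 0.0729 + 0.0004 + 0.1764 = 0.2942
B_P4 = 1 / 0.2942 = 3.3990
Σp_P2ᵢ² = 0.05² + 0.29² + 0.37² + 0.19² + 0.10² = 0.0025 + 0.0841 + 0.1369 + 0.0361 + 0.0100 = 0.2696
B_P2 = 1 / 0.2696 = 3.7092
Σp_P3ᵢ² = 0.79² + 0.02² + 0.04² + 0.13² + 0.02² = 0.6241 + 0.0004 + 0.0016 + 0.0169 + 0.0004 = 0.6434
B_P3 = 1 / 0.6434 = 1.5542
Ranking by B (broadest → narrowest): population P2 (3.71) > population P4 (3.40) > population P3 (1.55)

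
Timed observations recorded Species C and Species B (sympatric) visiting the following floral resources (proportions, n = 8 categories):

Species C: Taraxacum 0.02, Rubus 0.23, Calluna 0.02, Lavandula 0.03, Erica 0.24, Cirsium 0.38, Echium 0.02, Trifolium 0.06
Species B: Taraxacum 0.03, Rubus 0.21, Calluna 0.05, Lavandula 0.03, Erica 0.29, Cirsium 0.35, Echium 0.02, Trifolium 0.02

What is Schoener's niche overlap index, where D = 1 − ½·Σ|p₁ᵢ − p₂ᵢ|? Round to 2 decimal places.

Σ|p₁ᵢ − p₂ᵢ| = 0.01 + 0.02 + 0.03 + 0.00 + 0.05 + 0.03 + 0.00 + 0.04 = 0.18
D = 1 − ½ × 0.18 = 1 − 0.090 = 0.9100

0.91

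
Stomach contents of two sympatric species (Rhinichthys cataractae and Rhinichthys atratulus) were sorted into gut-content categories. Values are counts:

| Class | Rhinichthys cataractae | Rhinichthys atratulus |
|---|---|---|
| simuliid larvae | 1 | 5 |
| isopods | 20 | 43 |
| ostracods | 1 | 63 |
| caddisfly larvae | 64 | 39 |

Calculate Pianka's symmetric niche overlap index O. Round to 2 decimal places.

Proportions for Rhinichthys cataractae (n=86): 1/86=0.0116, 20/86=0.2326, 1/86=0.0116, 64/86=0.7442
Proportions for Rhinichthys atratulus (n=150): 5/150=0.0333, 43/150=0.2867, 63/150=0.4200, 39/150=0.2600
Σ p₁ᵢp₂ᵢ = 0.000386 + 0.066686 + 0.004872 + 0.193492 = 0.265436
Σp_1ᵢ² = 0.0116² + 0.2326² + 0.0116² + 0.7442² = 0.000135 + 0.054103 + 0.000135 + 0.553834 = 0.608207
Σp_2ᵢ² = 0.0333² + 0.2867² + 0.4200² + 0.2600² = 0.001109 + 0.082197 + 0.176400 + 0.067600 = 0.327306
O = 0.265436 / √(0.608207 × 0.327306) = 0.265436 / 0.4461724 = 0.5949

0.59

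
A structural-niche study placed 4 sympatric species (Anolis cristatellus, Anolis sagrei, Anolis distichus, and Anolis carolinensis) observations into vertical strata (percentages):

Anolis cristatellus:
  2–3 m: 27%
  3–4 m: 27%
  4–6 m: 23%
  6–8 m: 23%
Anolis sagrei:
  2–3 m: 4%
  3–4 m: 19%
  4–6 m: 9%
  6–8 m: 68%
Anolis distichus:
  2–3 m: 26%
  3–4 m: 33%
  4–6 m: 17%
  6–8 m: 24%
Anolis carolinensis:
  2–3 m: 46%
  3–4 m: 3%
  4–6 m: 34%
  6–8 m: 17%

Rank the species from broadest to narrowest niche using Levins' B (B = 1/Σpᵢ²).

Convert percentages to proportions (divide by 100).
Σp_crisᵢ² = 0.27² + 0.27² + 0.23² + 0.23² = 0.0729 + 0.0729 + 0.0529 + 0.0529 = 0.2516
B_cris = 1 / 0.2516 = 3.9746
Σp_sagrᵢ² = 0.04² + 0.19² + 0.09² + 0.68² = 0.0016 + 0.0361 + 0.0081 + 0.4624 = 0.5082
B_sagr = 1 / 0.5082 = 1.9677
Σp_distᵢ² = 0.26² + 0.33² + 0.17² + 0.24² = 0.0676 + 0.1089 + 0.0289 + 0.0576 = 0.2630
B_dist = 1 / 0.2630 = 3.8023
Σp_caroᵢ² = 0.46² + 0.03² + 0.34² + 0.17² = 0.2116 + 0.0009 + 0.1156 + 0.0289 = 0.3570
B_caro = 1 / 0.3570 = 2.8011
Ranking by B (broadest → narrowest): Anolis cristatellus (3.97) > Anolis distichus (3.80) > Anolis carolinensis (2.80) > Anolis sagrei (1.97)

Anolis cristatellus > Anolis distichus > Anolis carolinensis > Anolis sagrei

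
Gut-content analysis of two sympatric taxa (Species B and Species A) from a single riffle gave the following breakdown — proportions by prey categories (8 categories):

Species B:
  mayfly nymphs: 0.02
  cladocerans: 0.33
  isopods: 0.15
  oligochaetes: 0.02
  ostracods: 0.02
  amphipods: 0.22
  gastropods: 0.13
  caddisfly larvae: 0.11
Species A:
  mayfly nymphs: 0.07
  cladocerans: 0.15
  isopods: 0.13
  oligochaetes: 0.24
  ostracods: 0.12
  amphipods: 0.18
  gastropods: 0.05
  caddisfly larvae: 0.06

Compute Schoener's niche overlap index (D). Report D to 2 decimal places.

Σ|p₁ᵢ − p₂ᵢ| = 0.05 + 0.18 + 0.02 + 0.22 + 0.10 + 0.04 + 0.08 + 0.05 = 0.74
D = 1 − ½ × 0.74 = 1 − 0.370 = 0.6300

0.63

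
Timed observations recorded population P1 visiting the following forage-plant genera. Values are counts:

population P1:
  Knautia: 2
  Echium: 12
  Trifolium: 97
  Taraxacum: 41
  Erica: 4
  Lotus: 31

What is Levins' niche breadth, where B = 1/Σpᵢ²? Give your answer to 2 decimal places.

Proportions for population P1 (n=187): 2/187=0.0107, 12/187=0.0642, 97/187=0.5187, 41/187=0.2193, 4/187=0.0214, 31/187=0.1658
Σpᵢ² = 0.0107² + 0.0642² + 0.5187² + 0.2193² + 0.0214² + 0.1658² = 0.000114 + 0.004122 + 0.269050 + 0.048092 + 0.000458 + 0.027490 = 0.349326
B = 1 / 0.349326 = 2.8627

2.86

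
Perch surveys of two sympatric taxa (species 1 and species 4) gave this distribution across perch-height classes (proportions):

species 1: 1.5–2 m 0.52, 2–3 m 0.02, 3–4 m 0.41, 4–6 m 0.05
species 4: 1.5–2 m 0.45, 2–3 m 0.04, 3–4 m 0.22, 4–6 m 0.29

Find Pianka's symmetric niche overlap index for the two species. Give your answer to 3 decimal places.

0.881

Σ p₁ᵢp₂ᵢ = 0.2340 + 0.0008 + 0.0902 + 0.0145 = 0.3395
Σp_1ᵢ² = 0.52² + 0.02² + 0.41² + 0.05² = 0.2704 + 0.0004 + 0.1681 + 0.0025 = 0.4414
Σp_2ᵢ² = 0.45² + 0.04² + 0.22² + 0.29² = 0.2025 + 0.0016 + 0.0484 + 0.0841 = 0.3366
O = 0.3395 / √(0.4414 × 0.3366) = 0.3395 / 0.385455 = 0.88078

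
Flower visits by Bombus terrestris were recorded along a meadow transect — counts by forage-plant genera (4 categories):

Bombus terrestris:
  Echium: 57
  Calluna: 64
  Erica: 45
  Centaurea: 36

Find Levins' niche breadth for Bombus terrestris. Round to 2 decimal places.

3.83

Proportions for Bombus terrestris (n=202): 57/202=0.2822, 64/202=0.3168, 45/202=0.2228, 36/202=0.1782
Σpᵢ² = 0.2822² + 0.3168² + 0.2228² + 0.1782² = 0.079637 + 0.100362 + 0.049640 + 0.031755 = 0.261394
B = 1 / 0.261394 = 3.8256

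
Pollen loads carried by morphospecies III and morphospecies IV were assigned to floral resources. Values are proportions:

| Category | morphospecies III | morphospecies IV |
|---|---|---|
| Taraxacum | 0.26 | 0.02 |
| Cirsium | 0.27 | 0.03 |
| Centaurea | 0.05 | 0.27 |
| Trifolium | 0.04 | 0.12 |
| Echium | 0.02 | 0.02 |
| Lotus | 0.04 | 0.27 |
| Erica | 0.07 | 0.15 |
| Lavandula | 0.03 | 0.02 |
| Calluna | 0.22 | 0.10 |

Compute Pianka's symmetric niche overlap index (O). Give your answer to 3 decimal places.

0.384

Σ p₁ᵢp₂ᵢ = 0.0052 + 0.0081 + 0.0135 + 0.0048 + 0.0004 + 0.0108 + 0.0105 + 0.0006 + 0.0220 = 0.0759
Σp_1ᵢ² = 0.26² + 0.27² + 0.05² + 0.04² + 0.02² + 0.04² + 0.07² + 0.03² + 0.22² = 0.0676 + 0.0729 + 0.0025 + 0.0016 + 0.0004 + 0.0016 + 0.0049 + 0.0009 + 0.0484 = 0.2008
Σp_2ᵢ² = 0.02² + 0.03² + 0.27² + 0.12² + 0.02² + 0.27² + 0.15² + 0.02² + 0.10² = 0.0004 + 0.0009 + 0.0729 + 0.0144 + 0.0004 + 0.0729 + 0.0225 + 0.0004 + 0.0100 = 0.1948
O = 0.0759 / √(0.2008 × 0.1948) = 0.0759 / 0.197777 = 0.38377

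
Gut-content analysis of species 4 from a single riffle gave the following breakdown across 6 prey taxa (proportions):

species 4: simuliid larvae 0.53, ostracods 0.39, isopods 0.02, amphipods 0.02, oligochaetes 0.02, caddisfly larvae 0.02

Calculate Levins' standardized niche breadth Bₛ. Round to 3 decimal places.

Σpᵢ² = 0.53² + 0.39² + 0.02² + 0.02² + 0.02² + 0.02² = 0.2809 + 0.1521 + 0.0004 + 0.0004 + 0.0004 + 0.0004 = 0.4346
B = 1 / 0.4346 = 2.30097
Bₛ = (B − 1)/(n − 1) = (2.30097 − 1)/(6 − 1) = 1.30097/5 = 0.26019

0.260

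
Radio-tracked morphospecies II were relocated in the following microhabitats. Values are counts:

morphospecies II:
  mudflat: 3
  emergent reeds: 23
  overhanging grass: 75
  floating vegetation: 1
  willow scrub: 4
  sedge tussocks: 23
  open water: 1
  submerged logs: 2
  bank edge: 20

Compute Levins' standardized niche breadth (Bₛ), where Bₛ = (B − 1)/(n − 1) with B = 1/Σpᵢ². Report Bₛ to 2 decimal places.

0.28

Proportions for morphospecies II (n=152): 3/152=0.0197, 23/152=0.1513, 75/152=0.4934, 1/152=0.0066, 4/152=0.0263, 23/152=0.1513, 1/152=0.0066, 2/152=0.0132, 20/152=0.1316
Σpᵢ² = 0.0197² + 0.1513² + 0.4934² + 0.0066² + 0.0263² + 0.1513² + 0.0066² + 0.0132² + 0.1316² = 0.000388 + 0.022892 + 0.243444 + 0.000044 + 0.000692 + 0.022892 + 0.000044 + 0.000174 + 0.017319 = 0.307889
B = 1 / 0.307889 = 3.2479
Bₛ = (B − 1)/(n − 1) = (3.2479 − 1)/(9 − 1) = 2.2479/8 = 0.2810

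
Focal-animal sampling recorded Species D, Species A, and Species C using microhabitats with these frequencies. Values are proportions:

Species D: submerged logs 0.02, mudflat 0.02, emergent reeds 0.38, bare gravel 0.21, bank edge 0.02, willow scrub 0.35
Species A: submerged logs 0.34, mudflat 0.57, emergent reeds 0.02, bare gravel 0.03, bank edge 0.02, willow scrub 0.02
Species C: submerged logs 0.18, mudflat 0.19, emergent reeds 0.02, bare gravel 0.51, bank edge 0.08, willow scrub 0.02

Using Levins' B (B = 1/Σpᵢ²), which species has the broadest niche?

Species D

Σp_Dᵢ² = 0.02² + 0.02² + 0.38² + 0.21² + 0.02² + 0.35² = 0.0004 + 0.0004 + 0.1444 + 0.0441 + 0.0004 + 0.1225 = 0.3122
B_D = 1 / 0.3122 = 3.2031
Σp_Aᵢ² = 0.34² + 0.57² + 0.02² + 0.03² + 0.02² + 0.02² = 0.1156 + 0.3249 + 0.0004 + 0.0009 + 0.0004 + 0.0004 = 0.4426
B_A = 1 / 0.4426 = 2.2594
Σp_Cᵢ² = 0.18² + 0.19² + 0.02² + 0.51² + 0.08² + 0.02² = 0.0324 + 0.0361 + 0.0004 + 0.2601 + 0.0064 + 0.0004 = 0.3358
B_C = 1 / 0.3358 = 2.9780
Highest B → broadest niche (most generalist): Species D (B = 3.20).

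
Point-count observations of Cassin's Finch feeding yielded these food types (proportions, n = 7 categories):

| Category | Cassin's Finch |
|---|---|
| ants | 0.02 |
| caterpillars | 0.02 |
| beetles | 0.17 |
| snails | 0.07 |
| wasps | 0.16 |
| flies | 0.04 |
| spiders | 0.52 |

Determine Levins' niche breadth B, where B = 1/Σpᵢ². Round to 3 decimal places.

3.010

Σpᵢ² = 0.02² + 0.02² + 0.17² + 0.07² + 0.16² + 0.04² + 0.52² = 0.0004 + 0.0004 + 0.0289 + 0.0049 + 0.0256 + 0.0016 + 0.2704 = 0.3322
B = 1 / 0.3322 = 3.01023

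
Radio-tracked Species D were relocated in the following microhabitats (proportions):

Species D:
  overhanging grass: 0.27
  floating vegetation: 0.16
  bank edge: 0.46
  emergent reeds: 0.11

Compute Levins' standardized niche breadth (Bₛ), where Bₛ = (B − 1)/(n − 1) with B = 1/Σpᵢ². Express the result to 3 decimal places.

Σpᵢ² = 0.27² + 0.16² + 0.46² + 0.11² = 0.0729 + 0.0256 + 0.2116 + 0.0121 = 0.3222
B = 1 / 0.3222 = 3.10366
Bₛ = (B − 1)/(n − 1) = (3.10366 − 1)/(4 − 1) = 2.10366/3 = 0.70122

0.701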